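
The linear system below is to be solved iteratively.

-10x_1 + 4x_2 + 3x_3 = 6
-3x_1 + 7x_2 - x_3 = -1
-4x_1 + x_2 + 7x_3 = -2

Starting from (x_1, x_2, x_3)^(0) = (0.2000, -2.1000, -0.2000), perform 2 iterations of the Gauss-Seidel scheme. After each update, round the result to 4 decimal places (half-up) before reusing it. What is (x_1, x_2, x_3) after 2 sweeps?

Iteration 1:
  x_1 = (6 - (4)·-2.1000 - (3)·-0.2000) / (-10) = -1.5000
  x_2 = (-1 - (-3)·-1.5000 - (-1)·-0.2000) / (7) = -0.8143
  x_3 = (-2 - (-4)·-1.5000 - (1)·-0.8143) / (7) = -1.0265
Iteration 2:
  x_1 = (6 - (4)·-0.8143 - (3)·-1.0265) / (-10) = -1.2337
  x_2 = (-1 - (-3)·-1.2337 - (-1)·-1.0265) / (7) = -0.8182
  x_3 = (-2 - (-4)·-1.2337 - (1)·-0.8182) / (7) = -0.8738

(-1.2337, -0.8182, -0.8738)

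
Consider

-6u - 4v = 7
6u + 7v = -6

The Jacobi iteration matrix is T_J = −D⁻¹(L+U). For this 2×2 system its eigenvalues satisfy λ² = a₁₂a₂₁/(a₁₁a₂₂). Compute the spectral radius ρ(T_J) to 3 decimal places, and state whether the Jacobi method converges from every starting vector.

a₁₂a₂₁/(a₁₁a₂₂) = (-4)·(6) / ((-6)·(7)) = 0.571429
ρ = √|0.571429| = √0.571429 = 0.756
ρ < 1, so Jacobi converges

0.756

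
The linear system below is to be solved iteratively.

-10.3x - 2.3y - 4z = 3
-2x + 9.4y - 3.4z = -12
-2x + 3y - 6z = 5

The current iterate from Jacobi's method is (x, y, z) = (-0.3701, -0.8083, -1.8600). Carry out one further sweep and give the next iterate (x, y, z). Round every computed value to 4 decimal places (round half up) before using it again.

One sweep:
  x = (3 - (-2.3)·-0.8083 - (-4)·-1.8600) / (-10.3) = 0.6116
  y = (-12 - (-2)·-0.3701 - (-3.4)·-1.8600) / (9.4) = -2.0281
  z = (5 - (-2)·-0.3701 - (3)·-0.8083) / (-6) = -1.1141

(0.6116, -2.0281, -1.1141)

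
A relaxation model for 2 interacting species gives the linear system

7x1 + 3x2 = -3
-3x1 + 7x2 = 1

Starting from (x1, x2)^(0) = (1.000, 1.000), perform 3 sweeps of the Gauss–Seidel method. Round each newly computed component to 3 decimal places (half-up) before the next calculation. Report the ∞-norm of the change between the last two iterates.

Iteration 1:
  x1 = (-3 - (3)·1.000) / (7) = -0.857
  x2 = (1 - (-3)·-0.857) / (7) = -0.224
Iteration 2:
  x1 = (-3 - (3)·-0.224) / (7) = -0.333
  x2 = (1 - (-3)·-0.333) / (7) = 0.000
Iteration 3:
  x1 = (-3 - (3)·0.000) / (7) = -0.429
  x2 = (1 - (-3)·-0.429) / (7) = -0.041
Change: (-0.096, -0.041) → max |·| = 0.096

0.096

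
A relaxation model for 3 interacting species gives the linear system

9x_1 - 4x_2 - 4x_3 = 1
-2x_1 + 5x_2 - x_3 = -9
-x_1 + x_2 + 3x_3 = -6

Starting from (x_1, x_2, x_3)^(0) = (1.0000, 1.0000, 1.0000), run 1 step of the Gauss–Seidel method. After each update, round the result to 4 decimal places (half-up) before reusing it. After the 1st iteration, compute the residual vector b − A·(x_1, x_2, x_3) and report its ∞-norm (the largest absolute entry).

Iteration 1:
  x_1 = (1 - (-4)·1.0000 - (-4)·1.0000) / (9) = 1.0000
  x_2 = (-9 - (-2)·1.0000 - (-1)·1.0000) / (5) = -1.2000
  x_3 = (-6 - (-1)·1.0000 - (1)·-1.2000) / (3) = -1.2667
Residual b − A·x = (-17.8668, -2.2667, 0.0001); ∞-norm = 17.8668

17.8668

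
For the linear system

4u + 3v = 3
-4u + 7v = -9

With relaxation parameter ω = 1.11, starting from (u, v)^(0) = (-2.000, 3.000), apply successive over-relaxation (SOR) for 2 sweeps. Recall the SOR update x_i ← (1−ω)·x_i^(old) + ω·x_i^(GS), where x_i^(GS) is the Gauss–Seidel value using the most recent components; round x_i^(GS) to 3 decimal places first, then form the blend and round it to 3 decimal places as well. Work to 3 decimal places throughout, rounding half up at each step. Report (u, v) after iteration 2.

Iteration 1:
  u: GS value = (3 - (3)·3.000) / (4) = -1.500;  u ← (1−ω)·-2.000 + ω·-1.500 = -1.445
  v: GS value = (-9 - (-4)·-1.445) / (7) = -2.111;  v ← (1−ω)·3.000 + ω·-2.111 = -2.673
Iteration 2:
  u: GS value = (3 - (3)·-2.673) / (4) = 2.755;  u ← (1−ω)·-1.445 + ω·2.755 = 3.217
  v: GS value = (-9 - (-4)·3.217) / (7) = 0.553;  v ← (1−ω)·-2.673 + ω·0.553 = 0.908

(3.217, 0.908)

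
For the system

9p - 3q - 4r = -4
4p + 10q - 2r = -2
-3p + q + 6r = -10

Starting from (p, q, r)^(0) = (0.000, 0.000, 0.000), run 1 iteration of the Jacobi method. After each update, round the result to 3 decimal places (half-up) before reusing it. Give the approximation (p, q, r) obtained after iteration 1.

(-0.444, -0.200, -1.667)

Iteration 1:
  p = (-4 - (-3)·0.000 - (-4)·0.000) / (9) = -0.444
  q = (-2 - (4)·0.000 - (-2)·0.000) / (10) = -0.200
  r = (-10 - (-3)·0.000 - (1)·0.000) / (6) = -1.667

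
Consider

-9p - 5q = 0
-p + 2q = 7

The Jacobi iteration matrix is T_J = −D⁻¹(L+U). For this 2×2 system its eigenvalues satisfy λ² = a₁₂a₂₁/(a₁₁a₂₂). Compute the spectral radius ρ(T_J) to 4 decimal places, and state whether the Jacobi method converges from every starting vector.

a₁₂a₂₁/(a₁₁a₂₂) = (-5)·(-1) / ((-9)·(2)) = -0.277778
ρ = √|-0.277778| = √0.277778 = 0.5270
ρ < 1, so Jacobi converges

0.5270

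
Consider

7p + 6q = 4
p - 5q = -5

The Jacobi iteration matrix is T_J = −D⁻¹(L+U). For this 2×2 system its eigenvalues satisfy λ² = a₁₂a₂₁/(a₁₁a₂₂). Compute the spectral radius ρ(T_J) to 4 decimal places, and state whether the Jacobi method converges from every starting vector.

0.4140

a₁₂a₂₁/(a₁₁a₂₂) = (6)·(1) / ((7)·(-5)) = -0.171429
ρ = √|-0.171429| = √0.171429 = 0.4140
ρ < 1, so Jacobi converges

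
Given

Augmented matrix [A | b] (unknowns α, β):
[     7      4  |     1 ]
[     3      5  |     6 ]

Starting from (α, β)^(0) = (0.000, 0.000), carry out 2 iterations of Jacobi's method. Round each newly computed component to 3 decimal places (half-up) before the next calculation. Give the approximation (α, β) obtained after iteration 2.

Iteration 1:
  α = (1 - (4)·0.000) / (7) = 0.143
  β = (6 - (3)·0.000) / (5) = 1.200
Iteration 2:
  α = (1 - (4)·1.200) / (7) = -0.543
  β = (6 - (3)·0.143) / (5) = 1.114

(-0.543, 1.114)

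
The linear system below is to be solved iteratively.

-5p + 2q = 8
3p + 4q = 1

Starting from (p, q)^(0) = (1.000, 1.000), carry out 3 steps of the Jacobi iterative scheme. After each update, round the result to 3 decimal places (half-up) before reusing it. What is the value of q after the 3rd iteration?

1.600

Iteration 1:
  p = (8 - (2)·1.000) / (-5) = -1.200
  q = (1 - (3)·1.000) / (4) = -0.500
Iteration 2:
  p = (8 - (2)·-0.500) / (-5) = -1.800
  q = (1 - (3)·-1.200) / (4) = 1.150
Iteration 3:
  p = (8 - (2)·1.150) / (-5) = -1.140
  q = (1 - (3)·-1.800) / (4) = 1.600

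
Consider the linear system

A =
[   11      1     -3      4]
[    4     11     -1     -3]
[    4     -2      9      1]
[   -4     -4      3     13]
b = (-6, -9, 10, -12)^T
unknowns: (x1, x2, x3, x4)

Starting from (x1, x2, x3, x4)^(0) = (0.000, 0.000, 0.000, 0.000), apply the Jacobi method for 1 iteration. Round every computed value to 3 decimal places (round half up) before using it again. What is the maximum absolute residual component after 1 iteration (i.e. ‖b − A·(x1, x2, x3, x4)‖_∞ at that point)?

8.786

Iteration 1:
  x1 = (-6 - (1)·0.000 - (-3)·0.000 - (4)·0.000) / (11) = -0.545
  x2 = (-9 - (4)·0.000 - (-1)·0.000 - (-3)·0.000) / (11) = -0.818
  x3 = (10 - (4)·0.000 - (-2)·0.000 - (1)·0.000) / (9) = 1.111
  x4 = (-12 - (-4)·0.000 - (-4)·0.000 - (3)·0.000) / (13) = -0.923
Residual b − A·x = (7.838, 0.520, 1.468, -8.786); ∞-norm = 8.786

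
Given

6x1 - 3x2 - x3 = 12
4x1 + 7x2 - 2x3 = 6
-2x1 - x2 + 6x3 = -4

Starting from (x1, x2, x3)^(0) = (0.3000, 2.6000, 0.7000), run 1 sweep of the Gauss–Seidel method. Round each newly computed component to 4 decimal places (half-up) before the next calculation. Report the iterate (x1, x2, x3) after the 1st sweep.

(3.4167, -0.8953, 0.3230)

Iteration 1:
  x1 = (12 - (-3)·2.6000 - (-1)·0.7000) / (6) = 3.4167
  x2 = (6 - (4)·3.4167 - (-2)·0.7000) / (7) = -0.8953
  x3 = (-4 - (-2)·3.4167 - (-1)·-0.8953) / (6) = 0.3230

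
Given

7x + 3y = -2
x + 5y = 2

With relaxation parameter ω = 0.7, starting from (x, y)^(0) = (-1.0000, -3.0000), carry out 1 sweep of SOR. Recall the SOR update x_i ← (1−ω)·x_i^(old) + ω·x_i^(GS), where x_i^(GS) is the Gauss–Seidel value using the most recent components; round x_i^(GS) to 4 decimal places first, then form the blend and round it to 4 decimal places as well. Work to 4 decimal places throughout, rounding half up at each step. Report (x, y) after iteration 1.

(0.4000, -0.6760)

Iteration 1:
  x: GS value = (-2 - (3)·-3.0000) / (7) = 1.0000;  x ← (1−ω)·-1.0000 + ω·1.0000 = 0.4000
  y: GS value = (2 - (1)·0.4000) / (5) = 0.3200;  y ← (1−ω)·-3.0000 + ω·0.3200 = -0.6760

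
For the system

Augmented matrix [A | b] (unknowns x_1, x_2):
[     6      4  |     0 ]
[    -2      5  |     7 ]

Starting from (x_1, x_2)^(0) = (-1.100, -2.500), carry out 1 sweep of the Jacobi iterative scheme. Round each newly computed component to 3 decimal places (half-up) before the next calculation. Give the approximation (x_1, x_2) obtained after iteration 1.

Iteration 1:
  x_1 = (0 - (4)·-2.500) / (6) = 1.667
  x_2 = (7 - (-2)·-1.100) / (5) = 0.960

(1.667, 0.960)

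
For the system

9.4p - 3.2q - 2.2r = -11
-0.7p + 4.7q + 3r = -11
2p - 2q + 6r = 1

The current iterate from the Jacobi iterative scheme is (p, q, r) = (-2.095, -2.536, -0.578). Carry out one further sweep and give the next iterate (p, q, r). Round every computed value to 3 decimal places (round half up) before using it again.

(-2.169, -2.284, 0.020)

One sweep:
  p = (-11 - (-3.2)·-2.536 - (-2.2)·-0.578) / (9.4) = -2.169
  q = (-11 - (-0.7)·-2.095 - (3)·-0.578) / (4.7) = -2.284
  r = (1 - (2)·-2.095 - (-2)·-2.536) / (6) = 0.020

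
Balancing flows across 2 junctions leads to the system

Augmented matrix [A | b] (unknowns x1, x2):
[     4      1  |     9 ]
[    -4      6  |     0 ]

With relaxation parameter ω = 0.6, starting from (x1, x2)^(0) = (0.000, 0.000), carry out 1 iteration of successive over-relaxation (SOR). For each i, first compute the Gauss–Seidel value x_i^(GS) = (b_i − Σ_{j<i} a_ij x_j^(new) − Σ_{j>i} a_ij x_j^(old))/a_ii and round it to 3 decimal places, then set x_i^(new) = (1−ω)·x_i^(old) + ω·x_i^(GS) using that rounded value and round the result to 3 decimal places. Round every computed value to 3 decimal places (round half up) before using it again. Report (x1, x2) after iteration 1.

Iteration 1:
  x1: GS value = (9 - (1)·0.000) / (4) = 2.250;  x1 ← (1−ω)·0.000 + ω·2.250 = 1.350
  x2: GS value = (0 - (-4)·1.350) / (6) = 0.900;  x2 ← (1−ω)·0.000 + ω·0.900 = 0.540

(1.350, 0.540)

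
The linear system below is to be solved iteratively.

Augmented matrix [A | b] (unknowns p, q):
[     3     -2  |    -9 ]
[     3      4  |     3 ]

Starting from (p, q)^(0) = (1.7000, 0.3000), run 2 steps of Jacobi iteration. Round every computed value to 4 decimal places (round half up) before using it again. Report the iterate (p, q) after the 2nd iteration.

(-3.3500, 2.8500)

Iteration 1:
  p = (-9 - (-2)·0.3000) / (3) = -2.8000
  q = (3 - (3)·1.7000) / (4) = -0.5250
Iteration 2:
  p = (-9 - (-2)·-0.5250) / (3) = -3.3500
  q = (3 - (3)·-2.8000) / (4) = 2.8500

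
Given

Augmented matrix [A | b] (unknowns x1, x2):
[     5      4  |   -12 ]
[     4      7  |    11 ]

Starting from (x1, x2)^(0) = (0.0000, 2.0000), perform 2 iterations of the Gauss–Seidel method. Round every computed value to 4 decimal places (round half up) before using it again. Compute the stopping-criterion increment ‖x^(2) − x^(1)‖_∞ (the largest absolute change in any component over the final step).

Iteration 1:
  x1 = (-12 - (4)·2.0000) / (5) = -4.0000
  x2 = (11 - (4)·-4.0000) / (7) = 3.8571
Iteration 2:
  x1 = (-12 - (4)·3.8571) / (5) = -5.4857
  x2 = (11 - (4)·-5.4857) / (7) = 4.7061
Change: (-1.4857, 0.8490) → max |·| = 1.4857

1.4857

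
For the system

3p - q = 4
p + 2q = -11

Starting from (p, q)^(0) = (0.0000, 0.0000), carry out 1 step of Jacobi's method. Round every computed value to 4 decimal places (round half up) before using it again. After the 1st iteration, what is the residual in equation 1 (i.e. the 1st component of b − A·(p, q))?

Iteration 1:
  p = (4 - (-1)·0.0000) / (3) = 1.3333
  q = (-11 - (1)·0.0000) / (2) = -5.5000
Residual b − A·x = (-5.4999, -1.3333)

-5.4999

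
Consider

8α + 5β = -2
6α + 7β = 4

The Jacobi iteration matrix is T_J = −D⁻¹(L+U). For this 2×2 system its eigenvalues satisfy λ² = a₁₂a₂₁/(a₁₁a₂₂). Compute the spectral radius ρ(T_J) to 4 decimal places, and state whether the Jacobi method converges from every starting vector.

0.7319

a₁₂a₂₁/(a₁₁a₂₂) = (5)·(6) / ((8)·(7)) = 0.535714
ρ = √|0.535714| = √0.535714 = 0.7319
ρ < 1, so Jacobi converges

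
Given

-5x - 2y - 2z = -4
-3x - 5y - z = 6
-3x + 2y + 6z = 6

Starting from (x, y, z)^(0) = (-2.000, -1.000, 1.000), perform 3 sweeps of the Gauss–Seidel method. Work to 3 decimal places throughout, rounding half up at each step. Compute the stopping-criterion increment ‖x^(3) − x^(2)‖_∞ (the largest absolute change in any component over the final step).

0.057

Iteration 1:
  x = (-4 - (-2)·-1.000 - (-2)·1.000) / (-5) = 0.800
  y = (6 - (-3)·0.800 - (-1)·1.000) / (-5) = -1.880
  z = (6 - (-3)·0.800 - (2)·-1.880) / (6) = 2.027
Iteration 2:
  x = (-4 - (-2)·-1.880 - (-2)·2.027) / (-5) = 0.741
  y = (6 - (-3)·0.741 - (-1)·2.027) / (-5) = -2.050
  z = (6 - (-3)·0.741 - (2)·-2.050) / (6) = 2.054
Iteration 3:
  x = (-4 - (-2)·-2.050 - (-2)·2.054) / (-5) = 0.798
  y = (6 - (-3)·0.798 - (-1)·2.054) / (-5) = -2.090
  z = (6 - (-3)·0.798 - (2)·-2.090) / (6) = 2.096
Change: (0.057, -0.040, 0.042) → max |·| = 0.057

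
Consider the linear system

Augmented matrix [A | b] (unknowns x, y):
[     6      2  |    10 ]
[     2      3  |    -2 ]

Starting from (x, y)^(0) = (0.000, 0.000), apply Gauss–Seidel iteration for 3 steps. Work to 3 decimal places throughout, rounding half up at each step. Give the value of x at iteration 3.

Iteration 1:
  x = (10 - (2)·0.000) / (6) = 1.667
  y = (-2 - (2)·1.667) / (3) = -1.778
Iteration 2:
  x = (10 - (2)·-1.778) / (6) = 2.259
  y = (-2 - (2)·2.259) / (3) = -2.173
Iteration 3:
  x = (10 - (2)·-2.173) / (6) = 2.391
  y = (-2 - (2)·2.391) / (3) = -2.261

2.391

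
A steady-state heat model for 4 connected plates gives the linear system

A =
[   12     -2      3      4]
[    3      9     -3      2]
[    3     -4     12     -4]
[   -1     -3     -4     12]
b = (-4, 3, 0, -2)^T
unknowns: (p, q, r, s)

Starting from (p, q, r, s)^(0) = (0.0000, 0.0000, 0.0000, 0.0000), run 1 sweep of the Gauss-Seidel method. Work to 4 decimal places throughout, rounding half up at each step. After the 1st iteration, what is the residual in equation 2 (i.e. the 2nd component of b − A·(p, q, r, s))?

0.7072

Iteration 1:
  p = (-4 - (-2)·0.0000 - (3)·0.0000 - (4)·0.0000) / (12) = -0.3333
  q = (3 - (3)·-0.3333 - (-3)·0.0000 - (2)·0.0000) / (9) = 0.4444
  r = (0 - (3)·-0.3333 - (-4)·0.4444 - (-4)·0.0000) / (12) = 0.2315
  s = (-2 - (-1)·-0.3333 - (-3)·0.4444 - (-4)·0.2315) / (12) = -0.0062
Residual b − A·x = (0.2187, 0.7072, -0.0253, 0.0003)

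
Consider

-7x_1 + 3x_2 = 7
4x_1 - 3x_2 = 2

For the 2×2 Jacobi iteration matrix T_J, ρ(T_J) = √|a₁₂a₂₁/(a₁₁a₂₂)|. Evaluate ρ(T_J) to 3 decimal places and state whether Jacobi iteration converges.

0.756

a₁₂a₂₁/(a₁₁a₂₂) = (3)·(4) / ((-7)·(-3)) = 0.571429
ρ = √|0.571429| = √0.571429 = 0.756
ρ < 1, so Jacobi converges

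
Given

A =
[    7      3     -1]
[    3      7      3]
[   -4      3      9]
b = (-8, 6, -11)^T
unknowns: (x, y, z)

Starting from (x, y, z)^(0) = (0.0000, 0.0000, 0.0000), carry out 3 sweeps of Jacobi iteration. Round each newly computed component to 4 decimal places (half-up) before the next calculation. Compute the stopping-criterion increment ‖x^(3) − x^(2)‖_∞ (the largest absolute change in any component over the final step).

Iteration 1:
  x = (-8 - (3)·0.0000 - (-1)·0.0000) / (7) = -1.1429
  y = (6 - (3)·0.0000 - (3)·0.0000) / (7) = 0.8571
  z = (-11 - (-4)·0.0000 - (3)·0.0000) / (9) = -1.2222
Iteration 2:
  x = (-8 - (3)·0.8571 - (-1)·-1.2222) / (7) = -1.6848
  y = (6 - (3)·-1.1429 - (3)·-1.2222) / (7) = 1.8708
  z = (-11 - (-4)·-1.1429 - (3)·0.8571) / (9) = -2.0159
Iteration 3:
  x = (-8 - (3)·1.8708 - (-1)·-2.0159) / (7) = -2.2326
  y = (6 - (3)·-1.6848 - (3)·-2.0159) / (7) = 2.4432
  z = (-11 - (-4)·-1.6848 - (3)·1.8708) / (9) = -2.5946
Change: (-0.5478, 0.5724, -0.5787) → max |·| = 0.5787

0.5787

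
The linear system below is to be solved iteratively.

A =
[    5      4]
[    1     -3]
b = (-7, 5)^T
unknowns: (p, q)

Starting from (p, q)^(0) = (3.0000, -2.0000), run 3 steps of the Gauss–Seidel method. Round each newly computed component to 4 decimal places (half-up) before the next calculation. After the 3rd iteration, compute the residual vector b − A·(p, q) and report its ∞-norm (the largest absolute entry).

Iteration 1:
  p = (-7 - (4)·-2.0000) / (5) = 0.2000
  q = (5 - (1)·0.2000) / (-3) = -1.6000
Iteration 2:
  p = (-7 - (4)·-1.6000) / (5) = -0.1200
  q = (5 - (1)·-0.1200) / (-3) = -1.7067
Iteration 3:
  p = (-7 - (4)·-1.7067) / (5) = -0.0346
  q = (5 - (1)·-0.0346) / (-3) = -1.6782
Residual b − A·x = (-0.1142, 0.0000); ∞-norm = 0.1142

0.1142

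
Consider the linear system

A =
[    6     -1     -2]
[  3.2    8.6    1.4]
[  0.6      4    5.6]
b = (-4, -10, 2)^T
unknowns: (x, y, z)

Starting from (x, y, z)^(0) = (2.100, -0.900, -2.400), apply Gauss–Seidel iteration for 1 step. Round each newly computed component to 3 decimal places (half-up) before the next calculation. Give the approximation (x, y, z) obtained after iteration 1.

(-1.617, -0.170, 0.652)

Iteration 1:
  x = (-4 - (-1)·-0.900 - (-2)·-2.400) / (6) = -1.617
  y = (-10 - (3.2)·-1.617 - (1.4)·-2.400) / (8.6) = -0.170
  z = (2 - (0.6)·-1.617 - (4)·-0.170) / (5.6) = 0.652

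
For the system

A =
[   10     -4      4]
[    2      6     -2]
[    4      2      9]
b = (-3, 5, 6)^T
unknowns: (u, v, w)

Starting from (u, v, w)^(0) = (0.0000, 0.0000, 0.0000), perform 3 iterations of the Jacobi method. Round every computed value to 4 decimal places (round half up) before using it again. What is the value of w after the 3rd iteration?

Iteration 1:
  u = (-3 - (-4)·0.0000 - (4)·0.0000) / (10) = -0.3000
  v = (5 - (2)·0.0000 - (-2)·0.0000) / (6) = 0.8333
  w = (6 - (4)·0.0000 - (2)·0.0000) / (9) = 0.6667
Iteration 2:
  u = (-3 - (-4)·0.8333 - (4)·0.6667) / (10) = -0.2334
  v = (5 - (2)·-0.3000 - (-2)·0.6667) / (6) = 1.1556
  w = (6 - (4)·-0.3000 - (2)·0.8333) / (9) = 0.6148
Iteration 3:
  u = (-3 - (-4)·1.1556 - (4)·0.6148) / (10) = -0.0837
  v = (5 - (2)·-0.2334 - (-2)·0.6148) / (6) = 1.1161
  w = (6 - (4)·-0.2334 - (2)·1.1556) / (9) = 0.5136

0.5136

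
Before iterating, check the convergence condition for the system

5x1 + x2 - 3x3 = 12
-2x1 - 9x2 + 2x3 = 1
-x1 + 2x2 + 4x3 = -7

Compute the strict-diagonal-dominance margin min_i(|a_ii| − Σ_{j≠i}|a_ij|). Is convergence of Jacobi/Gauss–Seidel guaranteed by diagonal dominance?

row 1: |5| − (1+3) = 1
row 2: |-9| − (2+2) = 5
row 3: |4| − (1+2) = 1
minimum over rows = 1 → strictly diagonally dominant (convergence guaranteed)

1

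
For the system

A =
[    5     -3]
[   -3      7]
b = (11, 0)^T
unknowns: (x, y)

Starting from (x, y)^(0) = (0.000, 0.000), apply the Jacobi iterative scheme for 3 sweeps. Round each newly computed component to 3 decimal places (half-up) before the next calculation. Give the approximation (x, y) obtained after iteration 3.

Iteration 1:
  x = (11 - (-3)·0.000) / (5) = 2.200
  y = (0 - (-3)·0.000) / (7) = 0.000
Iteration 2:
  x = (11 - (-3)·0.000) / (5) = 2.200
  y = (0 - (-3)·2.200) / (7) = 0.943
Iteration 3:
  x = (11 - (-3)·0.943) / (5) = 2.766
  y = (0 - (-3)·2.200) / (7) = 0.943

(2.766, 0.943)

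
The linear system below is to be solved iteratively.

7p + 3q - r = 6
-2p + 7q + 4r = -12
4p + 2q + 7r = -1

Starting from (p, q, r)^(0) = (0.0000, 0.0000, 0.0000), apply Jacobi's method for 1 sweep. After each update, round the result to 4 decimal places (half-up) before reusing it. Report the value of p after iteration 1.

0.8571

Iteration 1:
  p = (6 - (3)·0.0000 - (-1)·0.0000) / (7) = 0.8571
  q = (-12 - (-2)·0.0000 - (4)·0.0000) / (7) = -1.7143
  r = (-1 - (4)·0.0000 - (2)·0.0000) / (7) = -0.1429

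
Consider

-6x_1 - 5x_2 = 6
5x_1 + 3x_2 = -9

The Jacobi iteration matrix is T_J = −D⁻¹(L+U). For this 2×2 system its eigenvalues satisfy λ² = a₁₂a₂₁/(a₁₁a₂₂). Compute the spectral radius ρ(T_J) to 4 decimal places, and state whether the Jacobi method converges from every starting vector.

1.1785

a₁₂a₂₁/(a₁₁a₂₂) = (-5)·(5) / ((-6)·(3)) = 1.388889
ρ = √|1.388889| = √1.388889 = 1.1785
ρ > 1, so Jacobi diverges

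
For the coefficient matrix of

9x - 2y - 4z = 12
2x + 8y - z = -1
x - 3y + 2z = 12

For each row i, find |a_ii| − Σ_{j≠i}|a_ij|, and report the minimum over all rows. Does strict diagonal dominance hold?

row 1: |9| − (2+4) = 3
row 2: |8| − (2+1) = 5
row 3: |2| − (1+3) = -2
minimum over rows = -2 → not strictly diagonally dominant

-2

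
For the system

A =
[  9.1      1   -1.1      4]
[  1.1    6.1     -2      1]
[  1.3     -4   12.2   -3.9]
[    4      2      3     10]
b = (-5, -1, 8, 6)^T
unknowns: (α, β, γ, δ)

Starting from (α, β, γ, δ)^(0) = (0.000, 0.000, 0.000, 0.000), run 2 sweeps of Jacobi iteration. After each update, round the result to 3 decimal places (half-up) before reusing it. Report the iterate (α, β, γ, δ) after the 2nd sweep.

Iteration 1:
  α = (-5 - (1)·0.000 - (-1.1)·0.000 - (4)·0.000) / (9.1) = -0.549
  β = (-1 - (1.1)·0.000 - (-2)·0.000 - (1)·0.000) / (6.1) = -0.164
  γ = (8 - (1.3)·0.000 - (-4)·0.000 - (-3.9)·0.000) / (12.2) = 0.656
  δ = (6 - (4)·0.000 - (2)·0.000 - (3)·0.000) / (10) = 0.600
Iteration 2:
  α = (-5 - (1)·-0.164 - (-1.1)·0.656 - (4)·0.600) / (9.1) = -0.716
  β = (-1 - (1.1)·-0.549 - (-2)·0.656 - (1)·0.600) / (6.1) = 0.052
  γ = (8 - (1.3)·-0.549 - (-4)·-0.164 - (-3.9)·0.600) / (12.2) = 0.852
  δ = (6 - (4)·-0.549 - (2)·-0.164 - (3)·0.656) / (10) = 0.656

(-0.716, 0.052, 0.852, 0.656)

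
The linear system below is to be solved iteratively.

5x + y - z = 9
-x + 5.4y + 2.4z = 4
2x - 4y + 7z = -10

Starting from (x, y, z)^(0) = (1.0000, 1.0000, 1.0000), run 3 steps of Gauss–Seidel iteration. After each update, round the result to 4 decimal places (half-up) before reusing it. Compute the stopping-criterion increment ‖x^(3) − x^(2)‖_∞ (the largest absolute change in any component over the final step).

Iteration 1:
  x = (9 - (1)·1.0000 - (-1)·1.0000) / (5) = 1.8000
  y = (4 - (-1)·1.8000 - (2.4)·1.0000) / (5.4) = 0.6296
  z = (-10 - (2)·1.8000 - (-4)·0.6296) / (7) = -1.5831
Iteration 2:
  x = (9 - (1)·0.6296 - (-1)·-1.5831) / (5) = 1.3575
  y = (4 - (-1)·1.3575 - (2.4)·-1.5831) / (5.4) = 1.6957
  z = (-10 - (2)·1.3575 - (-4)·1.6957) / (7) = -0.8475
Iteration 3:
  x = (9 - (1)·1.6957 - (-1)·-0.8475) / (5) = 1.2914
  y = (4 - (-1)·1.2914 - (2.4)·-0.8475) / (5.4) = 1.3566
  z = (-10 - (2)·1.2914 - (-4)·1.3566) / (7) = -1.0223
Change: (-0.0661, -0.3391, -0.1748) → max |·| = 0.3391

0.3391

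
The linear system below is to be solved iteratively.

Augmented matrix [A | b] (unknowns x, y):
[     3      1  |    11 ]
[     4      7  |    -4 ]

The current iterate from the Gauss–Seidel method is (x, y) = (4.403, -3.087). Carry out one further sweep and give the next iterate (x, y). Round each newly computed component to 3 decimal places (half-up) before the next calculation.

(4.696, -3.255)

One sweep:
  x = (11 - (1)·-3.087) / (3) = 4.696
  y = (-4 - (4)·4.696) / (7) = -3.255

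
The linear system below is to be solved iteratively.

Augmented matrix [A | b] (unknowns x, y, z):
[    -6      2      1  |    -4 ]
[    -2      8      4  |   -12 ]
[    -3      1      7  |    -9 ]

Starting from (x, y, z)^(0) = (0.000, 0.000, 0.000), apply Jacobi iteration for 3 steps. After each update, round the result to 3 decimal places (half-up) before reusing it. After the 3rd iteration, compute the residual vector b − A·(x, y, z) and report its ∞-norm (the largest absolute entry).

2.396

Iteration 1:
  x = (-4 - (2)·0.000 - (1)·0.000) / (-6) = 0.667
  y = (-12 - (-2)·0.000 - (4)·0.000) / (8) = -1.500
  z = (-9 - (-3)·0.000 - (1)·0.000) / (7) = -1.286
Iteration 2:
  x = (-4 - (2)·-1.500 - (1)·-1.286) / (-6) = -0.048
  y = (-12 - (-2)·0.667 - (4)·-1.286) / (8) = -0.690
  z = (-9 - (-3)·0.667 - (1)·-1.500) / (7) = -0.786
Iteration 3:
  x = (-4 - (2)·-0.690 - (1)·-0.786) / (-6) = 0.306
  y = (-12 - (-2)·-0.048 - (4)·-0.786) / (8) = -1.119
  z = (-9 - (-3)·-0.048 - (1)·-0.690) / (7) = -1.208
Residual b − A·x = (1.282, 2.396, 1.493); ∞-norm = 2.396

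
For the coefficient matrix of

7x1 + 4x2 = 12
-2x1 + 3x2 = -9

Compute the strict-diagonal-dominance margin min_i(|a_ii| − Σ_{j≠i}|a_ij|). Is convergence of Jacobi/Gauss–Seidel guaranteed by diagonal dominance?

row 1: |7| − (4) = 3
row 2: |3| − (2) = 1
minimum over rows = 1 → strictly diagonally dominant (convergence guaranteed)

1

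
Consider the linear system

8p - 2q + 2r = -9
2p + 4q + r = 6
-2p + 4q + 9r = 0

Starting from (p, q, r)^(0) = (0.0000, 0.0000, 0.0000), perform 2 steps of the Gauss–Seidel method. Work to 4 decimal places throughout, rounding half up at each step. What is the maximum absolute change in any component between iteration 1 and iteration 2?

0.8073

Iteration 1:
  p = (-9 - (-2)·0.0000 - (2)·0.0000) / (8) = -1.1250
  q = (6 - (2)·-1.1250 - (1)·0.0000) / (4) = 2.0625
  r = (0 - (-2)·-1.1250 - (4)·2.0625) / (9) = -1.1667
Iteration 2:
  p = (-9 - (-2)·2.0625 - (2)·-1.1667) / (8) = -0.3177
  q = (6 - (2)·-0.3177 - (1)·-1.1667) / (4) = 1.9505
  r = (0 - (-2)·-0.3177 - (4)·1.9505) / (9) = -0.9375
Change: (0.8073, -0.1120, 0.2292) → max |·| = 0.8073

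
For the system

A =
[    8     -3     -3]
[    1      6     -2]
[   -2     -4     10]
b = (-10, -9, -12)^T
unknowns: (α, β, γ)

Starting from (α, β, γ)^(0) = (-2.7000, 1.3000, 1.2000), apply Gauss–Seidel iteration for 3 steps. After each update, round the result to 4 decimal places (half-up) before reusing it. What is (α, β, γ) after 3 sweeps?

(-2.7534, -1.8169, -2.4774)

Iteration 1:
  α = (-10 - (-3)·1.3000 - (-3)·1.2000) / (8) = -0.3125
  β = (-9 - (1)·-0.3125 - (-2)·1.2000) / (6) = -1.0479
  γ = (-12 - (-2)·-0.3125 - (-4)·-1.0479) / (10) = -1.6817
Iteration 2:
  α = (-10 - (-3)·-1.0479 - (-3)·-1.6817) / (8) = -2.2736
  β = (-9 - (1)·-2.2736 - (-2)·-1.6817) / (6) = -1.6816
  γ = (-12 - (-2)·-2.2736 - (-4)·-1.6816) / (10) = -2.3274
Iteration 3:
  α = (-10 - (-3)·-1.6816 - (-3)·-2.3274) / (8) = -2.7534
  β = (-9 - (1)·-2.7534 - (-2)·-2.3274) / (6) = -1.8169
  γ = (-12 - (-2)·-2.7534 - (-4)·-1.8169) / (10) = -2.4774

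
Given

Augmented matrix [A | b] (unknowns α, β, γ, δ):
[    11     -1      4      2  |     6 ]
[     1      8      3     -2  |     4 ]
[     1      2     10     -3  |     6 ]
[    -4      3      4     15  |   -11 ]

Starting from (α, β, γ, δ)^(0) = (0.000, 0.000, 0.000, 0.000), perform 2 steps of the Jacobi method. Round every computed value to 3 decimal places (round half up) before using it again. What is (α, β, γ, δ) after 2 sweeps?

(0.506, 0.024, 0.226, -0.848)

Iteration 1:
  α = (6 - (-1)·0.000 - (4)·0.000 - (2)·0.000) / (11) = 0.545
  β = (4 - (1)·0.000 - (3)·0.000 - (-2)·0.000) / (8) = 0.500
  γ = (6 - (1)·0.000 - (2)·0.000 - (-3)·0.000) / (10) = 0.600
  δ = (-11 - (-4)·0.000 - (3)·0.000 - (4)·0.000) / (15) = -0.733
Iteration 2:
  α = (6 - (-1)·0.500 - (4)·0.600 - (2)·-0.733) / (11) = 0.506
  β = (4 - (1)·0.545 - (3)·0.600 - (-2)·-0.733) / (8) = 0.024
  γ = (6 - (1)·0.545 - (2)·0.500 - (-3)·-0.733) / (10) = 0.226
  δ = (-11 - (-4)·0.545 - (3)·0.500 - (4)·0.600) / (15) = -0.848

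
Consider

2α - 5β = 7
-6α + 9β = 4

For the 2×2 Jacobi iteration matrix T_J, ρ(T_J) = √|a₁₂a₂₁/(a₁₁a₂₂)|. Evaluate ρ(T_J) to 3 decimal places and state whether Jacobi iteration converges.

a₁₂a₂₁/(a₁₁a₂₂) = (-5)·(-6) / ((2)·(9)) = 1.666667
ρ = √|1.666667| = √1.666667 = 1.291
ρ > 1, so Jacobi diverges

1.291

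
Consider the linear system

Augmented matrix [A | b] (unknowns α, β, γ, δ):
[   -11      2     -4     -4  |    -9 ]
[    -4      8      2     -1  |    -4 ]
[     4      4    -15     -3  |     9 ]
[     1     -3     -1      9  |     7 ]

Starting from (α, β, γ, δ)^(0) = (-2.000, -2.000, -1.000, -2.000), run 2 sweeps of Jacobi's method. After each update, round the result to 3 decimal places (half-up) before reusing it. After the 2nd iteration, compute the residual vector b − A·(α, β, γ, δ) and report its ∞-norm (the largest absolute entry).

7.609

Iteration 1:
  α = (-9 - (2)·-2.000 - (-4)·-1.000 - (-4)·-2.000) / (-11) = 1.545
  β = (-4 - (-4)·-2.000 - (2)·-1.000 - (-1)·-2.000) / (8) = -1.500
  γ = (9 - (4)·-2.000 - (4)·-2.000 - (-3)·-2.000) / (-15) = -1.267
  δ = (7 - (1)·-2.000 - (-3)·-2.000 - (-1)·-1.000) / (9) = 0.222
Iteration 2:
  α = (-9 - (2)·-1.500 - (-4)·-1.267 - (-4)·0.222) / (-11) = 0.925
  β = (-4 - (-4)·1.545 - (2)·-1.267 - (-1)·0.222) / (8) = 0.617
  γ = (9 - (4)·1.545 - (4)·-1.500 - (-3)·0.222) / (-15) = -0.632
  δ = (7 - (1)·1.545 - (-3)·-1.500 - (-1)·-1.267) / (9) = -0.035
Residual b − A·x = (-2.727, -4.007, -6.753, 7.609); ∞-norm = 7.609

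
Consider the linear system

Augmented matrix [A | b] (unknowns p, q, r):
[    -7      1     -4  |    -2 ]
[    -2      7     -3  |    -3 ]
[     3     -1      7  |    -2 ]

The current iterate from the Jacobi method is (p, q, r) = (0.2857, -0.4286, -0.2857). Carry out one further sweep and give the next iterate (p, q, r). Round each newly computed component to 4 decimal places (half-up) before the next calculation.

(0.3877, -0.4694, -0.4694)

One sweep:
  p = (-2 - (1)·-0.4286 - (-4)·-0.2857) / (-7) = 0.3877
  q = (-3 - (-2)·0.2857 - (-3)·-0.2857) / (7) = -0.4694
  r = (-2 - (3)·0.2857 - (-1)·-0.4286) / (7) = -0.4694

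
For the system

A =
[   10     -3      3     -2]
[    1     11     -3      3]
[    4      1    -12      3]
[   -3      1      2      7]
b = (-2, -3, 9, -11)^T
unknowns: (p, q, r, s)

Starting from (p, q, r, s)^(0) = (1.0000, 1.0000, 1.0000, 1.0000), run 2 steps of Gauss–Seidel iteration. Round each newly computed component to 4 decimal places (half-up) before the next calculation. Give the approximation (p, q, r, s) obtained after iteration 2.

(-0.4016, -0.0016, -1.2298, -1.3919)

Iteration 1:
  p = (-2 - (-3)·1.0000 - (3)·1.0000 - (-2)·1.0000) / (10) = 0.0000
  q = (-3 - (1)·0.0000 - (-3)·1.0000 - (3)·1.0000) / (11) = -0.2727
  r = (9 - (4)·0.0000 - (1)·-0.2727 - (3)·1.0000) / (-12) = -0.5227
  s = (-11 - (-3)·0.0000 - (1)·-0.2727 - (2)·-0.5227) / (7) = -1.3831
Iteration 2:
  p = (-2 - (-3)·-0.2727 - (3)·-0.5227 - (-2)·-1.3831) / (10) = -0.4016
  q = (-3 - (1)·-0.4016 - (-3)·-0.5227 - (3)·-1.3831) / (11) = -0.0016
  r = (9 - (4)·-0.4016 - (1)·-0.0016 - (3)·-1.3831) / (-12) = -1.2298
  s = (-11 - (-3)·-0.4016 - (1)·-0.0016 - (2)·-1.2298) / (7) = -1.3919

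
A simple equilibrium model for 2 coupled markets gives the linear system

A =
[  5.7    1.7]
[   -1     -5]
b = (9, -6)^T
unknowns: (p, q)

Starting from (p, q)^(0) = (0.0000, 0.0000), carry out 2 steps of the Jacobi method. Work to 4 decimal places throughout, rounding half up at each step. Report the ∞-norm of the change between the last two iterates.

Iteration 1:
  p = (9 - (1.7)·0.0000) / (5.7) = 1.5789
  q = (-6 - (-1)·0.0000) / (-5) = 1.2000
Iteration 2:
  p = (9 - (1.7)·1.2000) / (5.7) = 1.2211
  q = (-6 - (-1)·1.5789) / (-5) = 0.8842
Change: (-0.3578, -0.3158) → max |·| = 0.3578

0.3578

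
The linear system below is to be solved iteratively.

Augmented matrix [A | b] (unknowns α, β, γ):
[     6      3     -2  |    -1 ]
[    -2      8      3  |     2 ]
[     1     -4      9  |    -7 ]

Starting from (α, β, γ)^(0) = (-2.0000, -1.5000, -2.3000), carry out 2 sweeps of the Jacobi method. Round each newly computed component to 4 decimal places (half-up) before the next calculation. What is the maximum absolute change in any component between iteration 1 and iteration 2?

0.7370

Iteration 1:
  α = (-1 - (3)·-1.5000 - (-2)·-2.3000) / (6) = -0.1833
  β = (2 - (-2)·-2.0000 - (3)·-2.3000) / (8) = 0.6125
  γ = (-7 - (1)·-2.0000 - (-4)·-1.5000) / (9) = -1.2222
Iteration 2:
  α = (-1 - (3)·0.6125 - (-2)·-1.2222) / (6) = -0.8803
  β = (2 - (-2)·-0.1833 - (3)·-1.2222) / (8) = 0.6625
  γ = (-7 - (1)·-0.1833 - (-4)·0.6125) / (9) = -0.4852
Change: (-0.6970, 0.0500, 0.7370) → max |·| = 0.7370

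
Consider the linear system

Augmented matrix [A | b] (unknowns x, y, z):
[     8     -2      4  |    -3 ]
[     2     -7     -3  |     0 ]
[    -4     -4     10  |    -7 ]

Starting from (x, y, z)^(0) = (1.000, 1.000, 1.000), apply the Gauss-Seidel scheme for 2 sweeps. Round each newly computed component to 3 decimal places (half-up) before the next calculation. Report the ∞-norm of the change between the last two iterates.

Iteration 1:
  x = (-3 - (-2)·1.000 - (4)·1.000) / (8) = -0.625
  y = (0 - (2)·-0.625 - (-3)·1.000) / (-7) = -0.607
  z = (-7 - (-4)·-0.625 - (-4)·-0.607) / (10) = -1.193
Iteration 2:
  x = (-3 - (-2)·-0.607 - (4)·-1.193) / (8) = 0.070
  y = (0 - (2)·0.070 - (-3)·-1.193) / (-7) = 0.531
  z = (-7 - (-4)·0.070 - (-4)·0.531) / (10) = -0.460
Change: (0.695, 1.138, 0.733) → max |·| = 1.138

1.138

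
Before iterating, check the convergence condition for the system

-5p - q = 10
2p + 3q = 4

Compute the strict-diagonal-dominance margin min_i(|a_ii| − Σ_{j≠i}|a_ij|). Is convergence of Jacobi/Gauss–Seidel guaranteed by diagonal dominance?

row 1: |-5| − (1) = 4
row 2: |3| − (2) = 1
minimum over rows = 1 → strictly diagonally dominant (convergence guaranteed)

1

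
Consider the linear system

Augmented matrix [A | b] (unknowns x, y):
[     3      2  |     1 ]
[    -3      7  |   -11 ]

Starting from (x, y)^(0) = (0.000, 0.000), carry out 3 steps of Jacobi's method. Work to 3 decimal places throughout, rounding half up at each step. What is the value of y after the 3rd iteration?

-0.980

Iteration 1:
  x = (1 - (2)·0.000) / (3) = 0.333
  y = (-11 - (-3)·0.000) / (7) = -1.571
Iteration 2:
  x = (1 - (2)·-1.571) / (3) = 1.381
  y = (-11 - (-3)·0.333) / (7) = -1.429
Iteration 3:
  x = (1 - (2)·-1.429) / (3) = 1.286
  y = (-11 - (-3)·1.381) / (7) = -0.980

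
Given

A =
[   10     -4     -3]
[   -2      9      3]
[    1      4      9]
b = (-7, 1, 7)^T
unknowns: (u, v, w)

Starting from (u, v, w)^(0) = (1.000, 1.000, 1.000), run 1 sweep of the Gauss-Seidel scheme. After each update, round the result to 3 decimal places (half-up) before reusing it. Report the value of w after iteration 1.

0.876

Iteration 1:
  u = (-7 - (-4)·1.000 - (-3)·1.000) / (10) = 0.000
  v = (1 - (-2)·0.000 - (3)·1.000) / (9) = -0.222
  w = (7 - (1)·0.000 - (4)·-0.222) / (9) = 0.876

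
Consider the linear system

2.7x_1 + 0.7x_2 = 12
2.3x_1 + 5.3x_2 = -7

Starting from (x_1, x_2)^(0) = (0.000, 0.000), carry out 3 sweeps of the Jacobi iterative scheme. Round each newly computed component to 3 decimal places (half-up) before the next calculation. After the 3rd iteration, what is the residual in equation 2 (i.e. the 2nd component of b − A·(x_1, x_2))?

Iteration 1:
  x_1 = (12 - (0.7)·0.000) / (2.7) = 4.444
  x_2 = (-7 - (2.3)·0.000) / (5.3) = -1.321
Iteration 2:
  x_1 = (12 - (0.7)·-1.321) / (2.7) = 4.787
  x_2 = (-7 - (2.3)·4.444) / (5.3) = -3.249
Iteration 3:
  x_1 = (12 - (0.7)·-3.249) / (2.7) = 5.287
  x_2 = (-7 - (2.3)·4.787) / (5.3) = -3.398
Residual b − A·x = (0.104, -1.151)

-1.151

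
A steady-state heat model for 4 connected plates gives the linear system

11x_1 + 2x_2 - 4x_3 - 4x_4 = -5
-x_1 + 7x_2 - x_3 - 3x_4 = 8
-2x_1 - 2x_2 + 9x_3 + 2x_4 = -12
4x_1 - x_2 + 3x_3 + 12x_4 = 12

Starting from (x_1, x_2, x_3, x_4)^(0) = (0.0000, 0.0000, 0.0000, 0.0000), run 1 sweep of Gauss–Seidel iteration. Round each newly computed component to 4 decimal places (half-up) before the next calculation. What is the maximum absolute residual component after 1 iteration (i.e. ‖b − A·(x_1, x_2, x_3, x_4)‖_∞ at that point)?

3.4254

Iteration 1:
  x_1 = (-5 - (2)·0.0000 - (-4)·0.0000 - (-4)·0.0000) / (11) = -0.4545
  x_2 = (8 - (-1)·-0.4545 - (-1)·0.0000 - (-3)·0.0000) / (7) = 1.0779
  x_3 = (-12 - (-2)·-0.4545 - (-2)·1.0779 - (2)·0.0000) / (9) = -1.1948
  x_4 = (12 - (4)·-0.4545 - (-1)·1.0779 - (3)·-1.1948) / (12) = 1.5400
Residual b − A·x = (-0.7755, 3.4254, -3.0800, 0.0003); ∞-norm = 3.4254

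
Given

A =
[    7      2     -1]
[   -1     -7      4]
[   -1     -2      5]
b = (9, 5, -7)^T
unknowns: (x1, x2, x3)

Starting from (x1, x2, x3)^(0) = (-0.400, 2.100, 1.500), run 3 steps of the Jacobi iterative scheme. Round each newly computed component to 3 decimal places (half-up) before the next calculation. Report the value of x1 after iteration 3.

Iteration 1:
  x1 = (9 - (2)·2.100 - (-1)·1.500) / (7) = 0.900
  x2 = (5 - (-1)·-0.400 - (4)·1.500) / (-7) = 0.200
  x3 = (-7 - (-1)·-0.400 - (-2)·2.100) / (5) = -0.640
Iteration 2:
  x1 = (9 - (2)·0.200 - (-1)·-0.640) / (7) = 1.137
  x2 = (5 - (-1)·0.900 - (4)·-0.640) / (-7) = -1.209
  x3 = (-7 - (-1)·0.900 - (-2)·0.200) / (5) = -1.140
Iteration 3:
  x1 = (9 - (2)·-1.209 - (-1)·-1.140) / (7) = 1.468
  x2 = (5 - (-1)·1.137 - (4)·-1.140) / (-7) = -1.528
  x3 = (-7 - (-1)·1.137 - (-2)·-1.209) / (5) = -1.656

1.468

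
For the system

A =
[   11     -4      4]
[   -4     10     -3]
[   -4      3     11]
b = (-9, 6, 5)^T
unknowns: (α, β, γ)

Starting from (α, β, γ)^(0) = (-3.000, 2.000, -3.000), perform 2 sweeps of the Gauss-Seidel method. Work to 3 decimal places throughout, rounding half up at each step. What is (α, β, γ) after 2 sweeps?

(-1.069, 0.410, -0.046)

Iteration 1:
  α = (-9 - (-4)·2.000 - (4)·-3.000) / (11) = 1.000
  β = (6 - (-4)·1.000 - (-3)·-3.000) / (10) = 0.100
  γ = (5 - (-4)·1.000 - (3)·0.100) / (11) = 0.791
Iteration 2:
  α = (-9 - (-4)·0.100 - (4)·0.791) / (11) = -1.069
  β = (6 - (-4)·-1.069 - (-3)·0.791) / (10) = 0.410
  γ = (5 - (-4)·-1.069 - (3)·0.410) / (11) = -0.046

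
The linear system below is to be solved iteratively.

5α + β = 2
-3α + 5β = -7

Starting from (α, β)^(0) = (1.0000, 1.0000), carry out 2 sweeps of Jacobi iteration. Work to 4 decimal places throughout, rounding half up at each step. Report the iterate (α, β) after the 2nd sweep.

(0.5600, -1.2800)

Iteration 1:
  α = (2 - (1)·1.0000) / (5) = 0.2000
  β = (-7 - (-3)·1.0000) / (5) = -0.8000
Iteration 2:
  α = (2 - (1)·-0.8000) / (5) = 0.5600
  β = (-7 - (-3)·0.2000) / (5) = -1.2800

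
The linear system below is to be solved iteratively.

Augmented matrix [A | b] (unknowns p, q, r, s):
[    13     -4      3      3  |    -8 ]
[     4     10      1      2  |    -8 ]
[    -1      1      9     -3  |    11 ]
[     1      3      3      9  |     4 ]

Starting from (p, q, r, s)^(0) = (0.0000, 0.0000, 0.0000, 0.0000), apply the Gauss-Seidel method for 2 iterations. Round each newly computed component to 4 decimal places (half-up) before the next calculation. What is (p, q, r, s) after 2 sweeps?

(-1.1337, -0.5265, 1.2522, 0.3285)

Iteration 1:
  p = (-8 - (-4)·0.0000 - (3)·0.0000 - (3)·0.0000) / (13) = -0.6154
  q = (-8 - (4)·-0.6154 - (1)·0.0000 - (2)·0.0000) / (10) = -0.5538
  r = (11 - (-1)·-0.6154 - (1)·-0.5538 - (-3)·0.0000) / (9) = 1.2154
  s = (4 - (1)·-0.6154 - (3)·-0.5538 - (3)·1.2154) / (9) = 0.2923
Iteration 2:
  p = (-8 - (-4)·-0.5538 - (3)·1.2154 - (3)·0.2923) / (13) = -1.1337
  q = (-8 - (4)·-1.1337 - (1)·1.2154 - (2)·0.2923) / (10) = -0.5265
  r = (11 - (-1)·-1.1337 - (1)·-0.5265 - (-3)·0.2923) / (9) = 1.2522
  s = (4 - (1)·-1.1337 - (3)·-0.5265 - (3)·1.2522) / (9) = 0.3285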